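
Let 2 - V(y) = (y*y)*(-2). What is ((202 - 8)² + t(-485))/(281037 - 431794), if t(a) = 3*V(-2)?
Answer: -37666/150757 ≈ -0.24985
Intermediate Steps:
V(y) = 2 + 2*y² (V(y) = 2 - y*y*(-2) = 2 - y²*(-2) = 2 - (-2)*y² = 2 + 2*y²)
t(a) = 30 (t(a) = 3*(2 + 2*(-2)²) = 3*(2 + 2*4) = 3*(2 + 8) = 3*10 = 30)
((202 - 8)² + t(-485))/(281037 - 431794) = ((202 - 8)² + 30)/(281037 - 431794) = (194² + 30)/(-150757) = (37636 + 30)*(-1/150757) = 37666*(-1/150757) = -37666/150757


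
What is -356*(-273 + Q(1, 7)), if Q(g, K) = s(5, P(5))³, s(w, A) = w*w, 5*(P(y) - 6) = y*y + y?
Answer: -5465312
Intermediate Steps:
P(y) = 6 + y/5 + y²/5 (P(y) = 6 + (y*y + y)/5 = 6 + (y² + y)/5 = 6 + (y + y²)/5 = 6 + (y/5 + y²/5) = 6 + y/5 + y²/5)
s(w, A) = w²
Q(g, K) = 15625 (Q(g, K) = (5²)³ = 25³ = 15625)
-356*(-273 + Q(1, 7)) = -356*(-273 + 15625) = -356*15352 = -5465312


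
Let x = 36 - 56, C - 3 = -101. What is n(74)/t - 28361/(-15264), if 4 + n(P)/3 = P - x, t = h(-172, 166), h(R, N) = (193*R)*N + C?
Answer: 26047161599/14019052896 ≈ 1.8580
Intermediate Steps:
C = -98 (C = 3 - 101 = -98)
x = -20
h(R, N) = -98 + 193*N*R (h(R, N) = (193*R)*N - 98 = 193*N*R - 98 = -98 + 193*N*R)
t = -5510634 (t = -98 + 193*166*(-172) = -98 - 5510536 = -5510634)
n(P) = 48 + 3*P (n(P) = -12 + 3*(P - 1*(-20)) = -12 + 3*(P + 20) = -12 + 3*(20 + P) = -12 + (60 + 3*P) = 48 + 3*P)
n(74)/t - 28361/(-15264) = (48 + 3*74)/(-5510634) - 28361/(-15264) = (48 + 222)*(-1/5510634) - 28361*(-1/15264) = 270*(-1/5510634) + 28361/15264 = -45/918439 + 28361/15264 = 26047161599/14019052896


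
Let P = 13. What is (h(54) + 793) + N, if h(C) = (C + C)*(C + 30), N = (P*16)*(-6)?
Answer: 8617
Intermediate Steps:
N = -1248 (N = (13*16)*(-6) = 208*(-6) = -1248)
h(C) = 2*C*(30 + C) (h(C) = (2*C)*(30 + C) = 2*C*(30 + C))
(h(54) + 793) + N = (2*54*(30 + 54) + 793) - 1248 = (2*54*84 + 793) - 1248 = (9072 + 793) - 1248 = 9865 - 1248 = 8617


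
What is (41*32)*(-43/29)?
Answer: -56416/29 ≈ -1945.4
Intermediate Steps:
(41*32)*(-43/29) = 1312*(-43*1/29) = 1312*(-43/29) = -56416/29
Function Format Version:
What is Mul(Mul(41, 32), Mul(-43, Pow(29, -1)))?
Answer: Rational(-56416, 29) ≈ -1945.4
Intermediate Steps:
Mul(Mul(41, 32), Mul(-43, Pow(29, -1))) = Mul(1312, Mul(-43, Rational(1, 29))) = Mul(1312, Rational(-43, 29)) = Rational(-56416, 29)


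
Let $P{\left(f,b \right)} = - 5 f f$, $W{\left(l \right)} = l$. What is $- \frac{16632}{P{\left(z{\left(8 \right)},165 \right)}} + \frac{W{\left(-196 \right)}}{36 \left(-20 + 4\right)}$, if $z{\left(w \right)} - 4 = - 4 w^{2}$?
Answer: $\frac{1979}{5040} \approx 0.39266$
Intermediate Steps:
$z{\left(w \right)} = 4 - 4 w^{2}$
$P{\left(f,b \right)} = - 5 f^{2}$
$- \frac{16632}{P{\left(z{\left(8 \right)},165 \right)}} + \frac{W{\left(-196 \right)}}{36 \left(-20 + 4\right)} = - \frac{16632}{\left(-5\right) \left(4 - 4 \cdot 8^{2}\right)^{2}} - \frac{196}{36 \left(-20 + 4\right)} = - \frac{16632}{\left(-5\right) \left(4 - 256\right)^{2}} - \frac{196}{36 \left(-16\right)} = - \frac{16632}{\left(-5\right) \left(4 - 256\right)^{2}} - \frac{196}{-576} = - \frac{16632}{\left(-5\right) \left(-252\right)^{2}} - - \frac{49}{144} = - \frac{16632}{\left(-5\right) 63504} + \frac{49}{144} = - \frac{16632}{-317520} + \frac{49}{144} = \left(-16632\right) \left(- \frac{1}{317520}\right) + \frac{49}{144} = \frac{11}{210} + \frac{49}{144} = \frac{1979}{5040}$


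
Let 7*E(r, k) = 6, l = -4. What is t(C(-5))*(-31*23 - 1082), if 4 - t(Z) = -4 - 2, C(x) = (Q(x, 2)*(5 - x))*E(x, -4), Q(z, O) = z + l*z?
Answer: -17950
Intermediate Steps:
E(r, k) = 6/7 (E(r, k) = (1/7)*6 = 6/7)
Q(z, O) = -3*z (Q(z, O) = z - 4*z = -3*z)
C(x) = -18*x*(5 - x)/7 (C(x) = ((-3*x)*(5 - x))*(6/7) = -3*x*(5 - x)*(6/7) = -18*x*(5 - x)/7)
t(Z) = 10 (t(Z) = 4 - (-4 - 2) = 4 - 1*(-6) = 4 + 6 = 10)
t(C(-5))*(-31*23 - 1082) = 10*(-31*23 - 1082) = 10*(-713 - 1082) = 10*(-1795) = -17950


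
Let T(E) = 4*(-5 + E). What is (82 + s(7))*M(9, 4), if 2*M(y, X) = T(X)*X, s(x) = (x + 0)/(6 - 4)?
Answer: -684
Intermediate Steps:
T(E) = -20 + 4*E
s(x) = x/2
M(y, X) = X*(-20 + 4*X)/2 (M(y, X) = ((-20 + 4*X)*X)/2 = (X*(-20 + 4*X))/2 = X*(-20 + 4*X)/2)
(82 + s(7))*M(9, 4) = (82 + (1/2)*7)*(2*4*(-5 + 4)) = (82 + 7/2)*(2*4*(-1)) = (171/2)*(-8) = -684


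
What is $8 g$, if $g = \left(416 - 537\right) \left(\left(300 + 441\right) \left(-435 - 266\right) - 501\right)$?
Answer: $503303856$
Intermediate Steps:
$g = 62912982$ ($g = - 121 \left(741 \left(-701\right) - 501\right) = - 121 \left(-519441 - 501\right) = \left(-121\right) \left(-519942\right) = 62912982$)
$8 g = 8 \cdot 62912982 = 503303856$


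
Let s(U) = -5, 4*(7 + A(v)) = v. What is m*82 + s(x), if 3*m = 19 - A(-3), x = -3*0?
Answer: 4357/6 ≈ 726.17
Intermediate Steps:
x = 0
A(v) = -7 + v/4
m = 107/12 (m = (19 - (-7 + (¼)*(-3)))/3 = (19 - (-7 - ¾))/3 = (19 - 1*(-31/4))/3 = (19 + 31/4)/3 = (⅓)*(107/4) = 107/12 ≈ 8.9167)
m*82 + s(x) = (107/12)*82 - 5 = 4387/6 - 5 = 4357/6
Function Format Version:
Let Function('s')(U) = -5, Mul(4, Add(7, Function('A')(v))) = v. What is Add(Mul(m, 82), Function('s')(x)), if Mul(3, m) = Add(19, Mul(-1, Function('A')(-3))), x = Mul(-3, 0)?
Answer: Rational(4357, 6) ≈ 726.17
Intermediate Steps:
x = 0
Function('A')(v) = Add(-7, Mul(Rational(1, 4), v))
m = Rational(107, 12) (m = Mul(Rational(1, 3), Add(19, Mul(-1, Add(-7, Mul(Rational(1, 4), -3))))) = Mul(Rational(1, 3), Add(19, Mul(-1, Add(-7, Rational(-3, 4))))) = Mul(Rational(1, 3), Add(19, Mul(-1, Rational(-31, 4)))) = Mul(Rational(1, 3), Add(19, Rational(31, 4))) = Mul(Rational(1, 3), Rational(107, 4)) = Rational(107, 12) ≈ 8.9167)
Add(Mul(m, 82), Function('s')(x)) = Add(Mul(Rational(107, 12), 82), -5) = Add(Rational(4387, 6), -5) = Rational(4357, 6)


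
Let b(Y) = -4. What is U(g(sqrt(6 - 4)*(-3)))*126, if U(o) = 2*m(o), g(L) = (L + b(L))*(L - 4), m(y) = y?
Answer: 8568 + 6048*sqrt(2) ≈ 17121.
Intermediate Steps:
g(L) = (-4 + L)**2 (g(L) = (L - 4)*(L - 4) = (-4 + L)*(-4 + L) = (-4 + L)**2)
U(o) = 2*o
U(g(sqrt(6 - 4)*(-3)))*126 = (2*(16 + (sqrt(6 - 4)*(-3))**2 - 8*sqrt(6 - 4)*(-3)))*126 = (2*(16 + (sqrt(2)*(-3))**2 - 8*sqrt(2)*(-3)))*126 = (2*(16 + (-3*sqrt(2))**2 - (-24)*sqrt(2)))*126 = (2*(16 + 18 + 24*sqrt(2)))*126 = (2*(34 + 24*sqrt(2)))*126 = (68 + 48*sqrt(2))*126 = 8568 + 6048*sqrt(2)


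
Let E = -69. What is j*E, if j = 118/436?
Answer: -4071/218 ≈ -18.674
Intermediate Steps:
j = 59/218 (j = 118*(1/436) = 59/218 ≈ 0.27064)
j*E = (59/218)*(-69) = -4071/218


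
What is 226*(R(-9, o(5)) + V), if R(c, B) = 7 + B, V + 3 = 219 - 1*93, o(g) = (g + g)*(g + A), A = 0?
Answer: 40680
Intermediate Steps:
o(g) = 2*g² (o(g) = (g + g)*(g + 0) = (2*g)*g = 2*g²)
V = 123 (V = -3 + (219 - 1*93) = -3 + (219 - 93) = -3 + 126 = 123)
226*(R(-9, o(5)) + V) = 226*((7 + 2*5²) + 123) = 226*((7 + 2*25) + 123) = 226*((7 + 50) + 123) = 226*(57 + 123) = 226*180 = 40680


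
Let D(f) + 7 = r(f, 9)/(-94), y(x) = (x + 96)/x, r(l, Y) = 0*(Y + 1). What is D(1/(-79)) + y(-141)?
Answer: -314/47 ≈ -6.6808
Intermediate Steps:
r(l, Y) = 0 (r(l, Y) = 0*(1 + Y) = 0)
y(x) = (96 + x)/x
D(f) = -7 (D(f) = -7 + 0/(-94) = -7 + 0*(-1/94) = -7 + 0 = -7)
D(1/(-79)) + y(-141) = -7 + (96 - 141)/(-141) = -7 - 1/141*(-45) = -7 + 15/47 = -314/47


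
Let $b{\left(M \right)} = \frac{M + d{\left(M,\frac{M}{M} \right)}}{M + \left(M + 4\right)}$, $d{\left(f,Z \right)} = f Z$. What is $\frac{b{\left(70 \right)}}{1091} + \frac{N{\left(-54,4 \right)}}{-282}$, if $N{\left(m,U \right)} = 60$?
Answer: $- \frac{391115}{1845972} \approx -0.21187$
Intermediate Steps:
$d{\left(f,Z \right)} = Z f$
$b{\left(M \right)} = \frac{2 M}{4 + 2 M}$ ($b{\left(M \right)} = \frac{M + \frac{M}{M} M}{M + \left(M + 4\right)} = \frac{M + 1 M}{M + \left(4 + M\right)} = \frac{M + M}{4 + 2 M} = \frac{2 M}{4 + 2 M}$)
$\frac{b{\left(70 \right)}}{1091} + \frac{N{\left(-54,4 \right)}}{-282} = \frac{70 \frac{1}{2 + 70}}{1091} + \frac{60}{-282} = \frac{70}{72} \cdot \frac{1}{1091} + 60 \left(- \frac{1}{282}\right) = 70 \cdot \frac{1}{72} \cdot \frac{1}{1091} - \frac{10}{47} = \frac{35}{36} \cdot \frac{1}{1091} - \frac{10}{47} = \frac{35}{39276} - \frac{10}{47} = - \frac{391115}{1845972}$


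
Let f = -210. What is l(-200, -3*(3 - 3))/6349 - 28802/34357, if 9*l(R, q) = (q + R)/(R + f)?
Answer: -67476091222/80490926817 ≈ -0.83831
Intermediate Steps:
l(R, q) = (R + q)/(9*(-210 + R)) (l(R, q) = ((q + R)/(R - 210))/9 = ((R + q)/(-210 + R))/9 = (R + q)/(9*(-210 + R)))
l(-200, -3*(3 - 3))/6349 - 28802/34357 = ((-200 - 3*(3 - 3))/(9*(-210 - 200)))/6349 - 28802/34357 = ((⅑)*(-200 - 3*0)/(-410))*(1/6349) - 28802*1/34357 = ((⅑)*(-1/410)*(-200 + 0))*(1/6349) - 28802/34357 = ((⅑)*(-1/410)*(-200))*(1/6349) - 28802/34357 = (20/369)*(1/6349) - 28802/34357 = 20/2342781 - 28802/34357 = -67476091222/80490926817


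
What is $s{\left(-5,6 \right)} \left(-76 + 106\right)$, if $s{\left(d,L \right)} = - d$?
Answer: $150$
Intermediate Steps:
$s{\left(-5,6 \right)} \left(-76 + 106\right) = \left(-1\right) \left(-5\right) \left(-76 + 106\right) = 5 \cdot 30 = 150$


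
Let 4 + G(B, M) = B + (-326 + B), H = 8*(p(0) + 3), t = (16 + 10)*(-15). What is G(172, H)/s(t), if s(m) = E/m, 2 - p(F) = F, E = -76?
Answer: 1365/19 ≈ 71.842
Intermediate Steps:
p(F) = 2 - F
t = -390 (t = 26*(-15) = -390)
s(m) = -76/m
H = 40 (H = 8*((2 - 1*0) + 3) = 8*((2 + 0) + 3) = 8*(2 + 3) = 8*5 = 40)
G(B, M) = -330 + 2*B (G(B, M) = -4 + (B + (-326 + B)) = -4 + (-326 + 2*B) = -330 + 2*B)
G(172, H)/s(t) = (-330 + 2*172)/((-76/(-390))) = (-330 + 344)/((-76*(-1/390))) = 14/(38/195) = 14*(195/38) = 1365/19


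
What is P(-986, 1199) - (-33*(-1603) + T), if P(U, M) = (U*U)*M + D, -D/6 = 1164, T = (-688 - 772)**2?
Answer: 1163471521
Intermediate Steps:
T = 2131600 (T = (-1460)**2 = 2131600)
D = -6984 (D = -6*1164 = -6984)
P(U, M) = -6984 + M*U**2 (P(U, M) = (U*U)*M - 6984 = U**2*M - 6984 = M*U**2 - 6984 = -6984 + M*U**2)
P(-986, 1199) - (-33*(-1603) + T) = (-6984 + 1199*(-986)**2) - (-33*(-1603) + 2131600) = (-6984 + 1199*972196) - (52899 + 2131600) = (-6984 + 1165663004) - 1*2184499 = 1165656020 - 2184499 = 1163471521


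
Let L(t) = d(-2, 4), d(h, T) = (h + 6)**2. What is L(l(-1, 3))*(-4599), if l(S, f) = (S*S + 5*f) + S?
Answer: -73584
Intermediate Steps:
d(h, T) = (6 + h)**2
l(S, f) = S + S**2 + 5*f (l(S, f) = (S**2 + 5*f) + S = S + S**2 + 5*f)
L(t) = 16 (L(t) = (6 - 2)**2 = 4**2 = 16)
L(l(-1, 3))*(-4599) = 16*(-4599) = -73584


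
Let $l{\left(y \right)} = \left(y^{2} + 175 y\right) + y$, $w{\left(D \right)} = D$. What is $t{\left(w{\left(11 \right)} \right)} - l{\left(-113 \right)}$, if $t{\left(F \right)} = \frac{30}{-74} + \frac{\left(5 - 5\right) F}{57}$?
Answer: $\frac{263388}{37} \approx 7118.6$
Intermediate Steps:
$l{\left(y \right)} = y^{2} + 176 y$
$t{\left(F \right)} = - \frac{15}{37}$ ($t{\left(F \right)} = 30 \left(- \frac{1}{74}\right) + 0 F \frac{1}{57} = - \frac{15}{37} + 0 \cdot \frac{1}{57} = - \frac{15}{37} + 0 = - \frac{15}{37}$)
$t{\left(w{\left(11 \right)} \right)} - l{\left(-113 \right)} = - \frac{15}{37} - - 113 \left(176 - 113\right) = - \frac{15}{37} - \left(-113\right) 63 = - \frac{15}{37} - -7119 = - \frac{15}{37} + 7119 = \frac{263388}{37}$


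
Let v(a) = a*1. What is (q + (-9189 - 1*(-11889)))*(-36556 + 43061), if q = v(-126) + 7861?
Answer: 67879675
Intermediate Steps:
v(a) = a
q = 7735 (q = -126 + 7861 = 7735)
(q + (-9189 - 1*(-11889)))*(-36556 + 43061) = (7735 + (-9189 - 1*(-11889)))*(-36556 + 43061) = (7735 + (-9189 + 11889))*6505 = (7735 + 2700)*6505 = 10435*6505 = 67879675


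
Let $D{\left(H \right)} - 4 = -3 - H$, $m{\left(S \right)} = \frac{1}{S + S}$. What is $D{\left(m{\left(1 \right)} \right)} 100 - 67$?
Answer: $-17$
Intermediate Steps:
$m{\left(S \right)} = \frac{1}{2 S}$
$D{\left(H \right)} = 1 - H$ ($D{\left(H \right)} = 4 - \left(3 + H\right) = 1 - H$)
$D{\left(m{\left(1 \right)} \right)} 100 - 67 = \left(1 - \frac{1}{2 \cdot 1}\right) 100 - 67 = \left(1 - \frac{1}{2} \cdot 1\right) 100 - 67 = \left(1 - \frac{1}{2}\right) 100 - 67 = \frac{1}{2} \cdot 100 - 67 = 50 - 67 = -17$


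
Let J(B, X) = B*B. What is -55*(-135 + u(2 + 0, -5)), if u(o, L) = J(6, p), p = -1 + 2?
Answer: 5445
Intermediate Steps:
p = 1
J(B, X) = B²
u(o, L) = 36 (u(o, L) = 6² = 36)
-55*(-135 + u(2 + 0, -5)) = -55*(-135 + 36) = -55*(-99) = 5445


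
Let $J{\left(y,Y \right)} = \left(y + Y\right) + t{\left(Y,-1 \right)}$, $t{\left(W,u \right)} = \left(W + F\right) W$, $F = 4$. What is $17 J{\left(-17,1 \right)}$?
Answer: $-187$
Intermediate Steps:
$t{\left(W,u \right)} = W \left(4 + W\right)$ ($t{\left(W,u \right)} = \left(W + 4\right) W = \left(4 + W\right) W = W \left(4 + W\right)$)
$J{\left(y,Y \right)} = Y + y + Y \left(4 + Y\right)$ ($J{\left(y,Y \right)} = \left(y + Y\right) + Y \left(4 + Y\right) = \left(Y + y\right) + Y \left(4 + Y\right) = Y + y + Y \left(4 + Y\right)$)
$17 J{\left(-17,1 \right)} = 17 \left(1 - 17 + 1 \left(4 + 1\right)\right) = 17 \left(1 - 17 + 1 \cdot 5\right) = 17 \left(1 - 17 + 5\right) = 17 \left(-11\right) = -187$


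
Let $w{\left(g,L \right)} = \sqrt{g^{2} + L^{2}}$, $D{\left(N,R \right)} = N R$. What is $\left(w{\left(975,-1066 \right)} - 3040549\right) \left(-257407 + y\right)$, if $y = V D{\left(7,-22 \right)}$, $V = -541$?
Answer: $529338297057 - 2263209 \sqrt{12349} \approx 5.2909 \cdot 10^{11}$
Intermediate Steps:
$w{\left(g,L \right)} = \sqrt{L^{2} + g^{2}}$
$y = 83314$ ($y = - 541 \cdot 7 \left(-22\right) = \left(-541\right) \left(-154\right) = 83314$)
$\left(w{\left(975,-1066 \right)} - 3040549\right) \left(-257407 + y\right) = \left(\sqrt{\left(-1066\right)^{2} + 975^{2}} - 3040549\right) \left(-257407 + 83314\right) = \left(\sqrt{1136356 + 950625} - 3040549\right) \left(-174093\right) = \left(\sqrt{2086981} - 3040549\right) \left(-174093\right) = \left(13 \sqrt{12349} - 3040549\right) \left(-174093\right) = \left(-3040549 + 13 \sqrt{12349}\right) \left(-174093\right) = 529338297057 - 2263209 \sqrt{12349}$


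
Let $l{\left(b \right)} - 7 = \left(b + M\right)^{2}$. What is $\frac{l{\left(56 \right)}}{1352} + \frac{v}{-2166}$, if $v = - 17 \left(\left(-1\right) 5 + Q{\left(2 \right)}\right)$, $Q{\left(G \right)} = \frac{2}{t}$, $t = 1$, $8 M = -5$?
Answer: $\frac{70272129}{31236608} \approx 2.2497$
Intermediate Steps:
$M = - \frac{5}{8}$ ($M = \frac{1}{8} \left(-5\right) = - \frac{5}{8} \approx -0.625$)
$Q{\left(G \right)} = 2$ ($Q{\left(G \right)} = \frac{2}{1} = 2 \cdot 1 = 2$)
$l{\left(b \right)} = 7 + \left(- \frac{5}{8} + b\right)^{2}$ ($l{\left(b \right)} = 7 + \left(b - \frac{5}{8}\right)^{2} = 7 + \left(- \frac{5}{8} + b\right)^{2}$)
$v = 51$ ($v = - 17 \left(\left(-1\right) 5 + 2\right) = - 17 \left(-5 + 2\right) = \left(-17\right) \left(-3\right) = 51$)
$\frac{l{\left(56 \right)}}{1352} + \frac{v}{-2166} = \frac{7 + \frac{\left(-5 + 8 \cdot 56\right)^{2}}{64}}{1352} + \frac{51}{-2166} = \left(7 + \frac{\left(-5 + 448\right)^{2}}{64}\right) \frac{1}{1352} + 51 \left(- \frac{1}{2166}\right) = \left(7 + \frac{443^{2}}{64}\right) \frac{1}{1352} - \frac{17}{722} = \left(7 + \frac{1}{64} \cdot 196249\right) \frac{1}{1352} - \frac{17}{722} = \left(7 + \frac{196249}{64}\right) \frac{1}{1352} - \frac{17}{722} = \frac{196697}{64} \cdot \frac{1}{1352} - \frac{17}{722} = \frac{196697}{86528} - \frac{17}{722} = \frac{70272129}{31236608}$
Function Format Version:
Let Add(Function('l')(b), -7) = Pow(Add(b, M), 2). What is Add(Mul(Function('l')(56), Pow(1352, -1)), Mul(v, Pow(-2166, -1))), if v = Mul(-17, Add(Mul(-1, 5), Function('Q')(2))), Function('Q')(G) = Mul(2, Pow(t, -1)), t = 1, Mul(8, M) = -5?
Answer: Rational(70272129, 31236608) ≈ 2.2497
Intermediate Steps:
M = Rational(-5, 8) (M = Mul(Rational(1, 8), -5) = Rational(-5, 8) ≈ -0.62500)
Function('Q')(G) = 2 (Function('Q')(G) = Mul(2, Pow(1, -1)) = Mul(2, 1) = 2)
Function('l')(b) = Add(7, Pow(Add(Rational(-5, 8), b), 2)) (Function('l')(b) = Add(7, Pow(Add(b, Rational(-5, 8)), 2)) = Add(7, Pow(Add(Rational(-5, 8), b), 2)))
v = 51 (v = Mul(-17, Add(Mul(-1, 5), 2)) = Mul(-17, Add(-5, 2)) = Mul(-17, -3) = 51)
Add(Mul(Function('l')(56), Pow(1352, -1)), Mul(v, Pow(-2166, -1))) = Add(Mul(Add(7, Mul(Rational(1, 64), Pow(Add(-5, Mul(8, 56)), 2))), Pow(1352, -1)), Mul(51, Pow(-2166, -1))) = Add(Mul(Add(7, Mul(Rational(1, 64), Pow(Add(-5, 448), 2))), Rational(1, 1352)), Mul(51, Rational(-1, 2166))) = Add(Mul(Add(7, Mul(Rational(1, 64), Pow(443, 2))), Rational(1, 1352)), Rational(-17, 722)) = Add(Mul(Add(7, Mul(Rational(1, 64), 196249)), Rational(1, 1352)), Rational(-17, 722)) = Add(Mul(Add(7, Rational(196249, 64)), Rational(1, 1352)), Rational(-17, 722)) = Add(Mul(Rational(196697, 64), Rational(1, 1352)), Rational(-17, 722)) = Add(Rational(196697, 86528), Rational(-17, 722)) = Rational(70272129, 31236608)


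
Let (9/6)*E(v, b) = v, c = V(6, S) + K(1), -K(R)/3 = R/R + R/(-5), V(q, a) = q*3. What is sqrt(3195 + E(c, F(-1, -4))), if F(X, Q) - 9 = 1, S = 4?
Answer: sqrt(80135)/5 ≈ 56.616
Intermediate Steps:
F(X, Q) = 10 (F(X, Q) = 9 + 1 = 10)
V(q, a) = 3*q
K(R) = -3 + 3*R/5 (K(R) = -3*(R/R + R/(-5)) = -3*(1 + R*(-1/5)) = -3*(1 - R/5) = -3 + 3*R/5)
c = 78/5 (c = 3*6 + (-3 + (3/5)*1) = 18 + (-3 + 3/5) = 18 - 12/5 = 78/5 ≈ 15.600)
E(v, b) = 2*v/3
sqrt(3195 + E(c, F(-1, -4))) = sqrt(3195 + (2/3)*(78/5)) = sqrt(3195 + 52/5) = sqrt(16027/5) = sqrt(80135)/5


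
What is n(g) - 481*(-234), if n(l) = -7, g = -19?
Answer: 112547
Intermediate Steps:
n(g) - 481*(-234) = -7 - 481*(-234) = -7 + 112554 = 112547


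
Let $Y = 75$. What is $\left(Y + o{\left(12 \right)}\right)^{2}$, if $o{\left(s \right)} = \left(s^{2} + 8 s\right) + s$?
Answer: $106929$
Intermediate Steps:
$o{\left(s \right)} = s^{2} + 9 s$
$\left(Y + o{\left(12 \right)}\right)^{2} = \left(75 + 12 \left(9 + 12\right)\right)^{2} = \left(75 + 12 \cdot 21\right)^{2} = \left(75 + 252\right)^{2} = 327^{2} = 106929$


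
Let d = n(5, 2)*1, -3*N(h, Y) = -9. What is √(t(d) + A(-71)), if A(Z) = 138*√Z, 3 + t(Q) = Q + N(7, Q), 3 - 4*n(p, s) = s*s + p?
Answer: √(-6 + 552*I*√71)/2 ≈ 24.097 + 24.128*I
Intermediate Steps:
N(h, Y) = 3 (N(h, Y) = -⅓*(-9) = 3)
n(p, s) = ¾ - p/4 - s²/4 (n(p, s) = ¾ - (s*s + p)/4 = ¾ - (s² + p)/4 = ¾ - (p + s²)/4 = ¾ + (-p/4 - s²/4) = ¾ - p/4 - s²/4)
d = -3/2 (d = (¾ - ¼*5 - ¼*2²)*1 = (¾ - 5/4 - ¼*4)*1 = (¾ - 5/4 - 1)*1 = -3/2*1 = -3/2 ≈ -1.5000)
t(Q) = Q (t(Q) = -3 + (Q + 3) = -3 + (3 + Q) = Q)
√(t(d) + A(-71)) = √(-3/2 + 138*√(-71)) = √(-3/2 + 138*(I*√71)) = √(-3/2 + 138*I*√71)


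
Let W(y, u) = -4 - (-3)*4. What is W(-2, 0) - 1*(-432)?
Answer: 440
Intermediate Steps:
W(y, u) = 8 (W(y, u) = -4 - 1*(-12) = -4 + 12 = 8)
W(-2, 0) - 1*(-432) = 8 - 1*(-432) = 8 + 432 = 440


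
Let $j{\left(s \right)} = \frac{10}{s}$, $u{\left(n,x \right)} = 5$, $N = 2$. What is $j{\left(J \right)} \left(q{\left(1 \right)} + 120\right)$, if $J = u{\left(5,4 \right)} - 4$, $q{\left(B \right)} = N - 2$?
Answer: $1200$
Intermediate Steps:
$q{\left(B \right)} = 0$ ($q{\left(B \right)} = 2 - 2 = 0$)
$J = 1$ ($J = 5 - 4 = 1$)
$j{\left(J \right)} \left(q{\left(1 \right)} + 120\right) = \frac{10}{1} \left(0 + 120\right) = 10 \cdot 1 \cdot 120 = 10 \cdot 120 = 1200$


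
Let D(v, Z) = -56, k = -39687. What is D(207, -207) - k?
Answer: 39631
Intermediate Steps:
D(207, -207) - k = -56 - 1*(-39687) = -56 + 39687 = 39631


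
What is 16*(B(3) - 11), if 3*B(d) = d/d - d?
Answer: -560/3 ≈ -186.67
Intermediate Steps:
B(d) = 1/3 - d/3 (B(d) = (d/d - d)/3 = (1 - d)/3 = 1/3 - d/3)
16*(B(3) - 11) = 16*((1/3 - 1/3*3) - 11) = 16*((1/3 - 1) - 11) = 16*(-2/3 - 11) = 16*(-35/3) = -560/3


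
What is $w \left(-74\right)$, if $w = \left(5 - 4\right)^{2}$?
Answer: $-74$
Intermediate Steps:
$w = 1$ ($w = 1^{2} = 1$)
$w \left(-74\right) = 1 \left(-74\right) = -74$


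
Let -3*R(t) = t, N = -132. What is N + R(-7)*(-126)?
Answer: -426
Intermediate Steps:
R(t) = -t/3
N + R(-7)*(-126) = -132 - 1/3*(-7)*(-126) = -132 + (7/3)*(-126) = -132 - 294 = -426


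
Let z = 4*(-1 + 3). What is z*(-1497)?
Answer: -11976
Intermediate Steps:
z = 8 (z = 4*2 = 8)
z*(-1497) = 8*(-1497) = -11976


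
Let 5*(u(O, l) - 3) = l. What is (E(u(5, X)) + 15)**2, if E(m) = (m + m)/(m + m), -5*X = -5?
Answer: 256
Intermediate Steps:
X = 1 (X = -1/5*(-5) = 1)
u(O, l) = 3 + l/5
E(m) = 1 (E(m) = (2*m)/((2*m)) = (2*m)*(1/(2*m)) = 1)
(E(u(5, X)) + 15)**2 = (1 + 15)**2 = 16**2 = 256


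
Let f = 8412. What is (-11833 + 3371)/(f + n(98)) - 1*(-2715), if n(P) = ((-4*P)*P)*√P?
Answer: 49058893397163/18069570718 + 142220834*√2/9034785359 ≈ 2715.0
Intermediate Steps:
n(P) = -4*P^(5/2) (n(P) = (-4*P²)*√P = -4*P^(5/2))
(-11833 + 3371)/(f + n(98)) - 1*(-2715) = (-11833 + 3371)/(8412 - 268912*√2) - 1*(-2715) = -8462/(8412 - 268912*√2) + 2715 = 2715 - 8462/(8412 - 268912*√2)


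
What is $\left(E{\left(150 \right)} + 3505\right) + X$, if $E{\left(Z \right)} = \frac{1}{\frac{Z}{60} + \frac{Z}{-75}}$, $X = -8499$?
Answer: $-4992$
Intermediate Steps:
$E{\left(Z \right)} = \frac{300}{Z}$ ($E{\left(Z \right)} = \frac{1}{Z \frac{1}{60} + Z \left(- \frac{1}{75}\right)} = \frac{1}{\frac{Z}{60} - \frac{Z}{75}} = \frac{1}{\frac{1}{300} Z} = \frac{300}{Z}$)
$\left(E{\left(150 \right)} + 3505\right) + X = \left(\frac{300}{150} + 3505\right) - 8499 = \left(300 \cdot \frac{1}{150} + 3505\right) - 8499 = \left(2 + 3505\right) - 8499 = 3507 - 8499 = -4992$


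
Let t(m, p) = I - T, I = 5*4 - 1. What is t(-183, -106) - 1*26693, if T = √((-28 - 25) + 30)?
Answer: -26674 - I*√23 ≈ -26674.0 - 4.7958*I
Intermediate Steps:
T = I*√23 (T = √(-53 + 30) = √(-23) = I*√23 ≈ 4.7958*I)
I = 19 (I = 20 - 1 = 19)
t(m, p) = 19 - I*√23
t(-183, -106) - 1*26693 = (19 - I*√23) - 1*26693 = (19 - I*√23) - 26693 = -26674 - I*√23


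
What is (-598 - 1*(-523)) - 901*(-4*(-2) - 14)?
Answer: 5331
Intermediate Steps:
(-598 - 1*(-523)) - 901*(-4*(-2) - 14) = (-598 + 523) - 901*(8 - 14) = -75 - 901*(-6) = -75 + 5406 = 5331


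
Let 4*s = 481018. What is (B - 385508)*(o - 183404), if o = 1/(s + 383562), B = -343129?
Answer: 134654975846219010/1007633 ≈ 1.3363e+11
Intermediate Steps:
s = 240509/2 (s = (¼)*481018 = 240509/2 ≈ 1.2025e+5)
o = 2/1007633 (o = 1/(240509/2 + 383562) = 1/(1007633/2) = 2/1007633 ≈ 1.9848e-6)
(B - 385508)*(o - 183404) = (-343129 - 385508)*(2/1007633 - 183404) = -728637*(-184803922730/1007633) = 134654975846219010/1007633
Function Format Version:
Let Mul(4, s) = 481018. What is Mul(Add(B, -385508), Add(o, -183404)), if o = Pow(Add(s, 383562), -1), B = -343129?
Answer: Rational(134654975846219010, 1007633) ≈ 1.3363e+11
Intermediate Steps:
s = Rational(240509, 2) (s = Mul(Rational(1, 4), 481018) = Rational(240509, 2) ≈ 1.2025e+5)
o = Rational(2, 1007633) (o = Pow(Add(Rational(240509, 2), 383562), -1) = Pow(Rational(1007633, 2), -1) = Rational(2, 1007633) ≈ 1.9848e-6)
Mul(Add(B, -385508), Add(o, -183404)) = Mul(Add(-343129, -385508), Add(Rational(2, 1007633), -183404)) = Mul(-728637, Rational(-184803922730, 1007633)) = Rational(134654975846219010, 1007633)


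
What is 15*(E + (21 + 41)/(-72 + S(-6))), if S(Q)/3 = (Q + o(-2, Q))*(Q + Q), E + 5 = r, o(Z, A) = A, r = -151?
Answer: -28049/12 ≈ -2337.4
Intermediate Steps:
E = -156 (E = -5 - 151 = -156)
S(Q) = 12*Q² (S(Q) = 3*((Q + Q)*(Q + Q)) = 3*((2*Q)*(2*Q)) = 3*(4*Q²) = 12*Q²)
15*(E + (21 + 41)/(-72 + S(-6))) = 15*(-156 + (21 + 41)/(-72 + 12*(-6)²)) = 15*(-156 + 62/(-72 + 12*36)) = 15*(-156 + 62/(-72 + 432)) = 15*(-156 + 62/360) = 15*(-156 + 62*(1/360)) = 15*(-156 + 31/180) = 15*(-28049/180) = -28049/12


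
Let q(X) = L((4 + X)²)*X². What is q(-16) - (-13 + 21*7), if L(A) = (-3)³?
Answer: -7046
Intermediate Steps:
L(A) = -27
q(X) = -27*X²
q(-16) - (-13 + 21*7) = -27*(-16)² - (-13 + 21*7) = -27*256 - (-13 + 147) = -6912 - 1*134 = -6912 - 134 = -7046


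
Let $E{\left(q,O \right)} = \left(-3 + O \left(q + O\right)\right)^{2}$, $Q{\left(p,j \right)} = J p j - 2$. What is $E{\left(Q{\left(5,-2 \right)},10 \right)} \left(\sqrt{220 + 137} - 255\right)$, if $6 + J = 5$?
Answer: $-7988895 + 31329 \sqrt{357} \approx -7.397 \cdot 10^{6}$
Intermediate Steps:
$J = -1$ ($J = -6 + 5 = -1$)
$Q{\left(p,j \right)} = -2 - j p$ ($Q{\left(p,j \right)} = - p j - 2 = - j p - 2 = -2 - j p$)
$E{\left(q,O \right)} = \left(-3 + O \left(O + q\right)\right)^{2}$
$E{\left(Q{\left(5,-2 \right)},10 \right)} \left(\sqrt{220 + 137} - 255\right) = \left(-3 + 10^{2} + 10 \left(-2 - \left(-2\right) 5\right)\right)^{2} \left(\sqrt{220 + 137} - 255\right) = \left(-3 + 100 + 10 \left(-2 + 10\right)\right)^{2} \left(\sqrt{357} - 255\right) = \left(-3 + 100 + 10 \cdot 8\right)^{2} \left(-255 + \sqrt{357}\right) = \left(-3 + 100 + 80\right)^{2} \left(-255 + \sqrt{357}\right) = 177^{2} \left(-255 + \sqrt{357}\right) = 31329 \left(-255 + \sqrt{357}\right) = -7988895 + 31329 \sqrt{357}$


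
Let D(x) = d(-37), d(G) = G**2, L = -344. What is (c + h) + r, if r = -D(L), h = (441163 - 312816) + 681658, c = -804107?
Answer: 4529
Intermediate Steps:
h = 810005 (h = 128347 + 681658 = 810005)
D(x) = 1369 (D(x) = (-37)**2 = 1369)
r = -1369 (r = -1*1369 = -1369)
(c + h) + r = (-804107 + 810005) - 1369 = 5898 - 1369 = 4529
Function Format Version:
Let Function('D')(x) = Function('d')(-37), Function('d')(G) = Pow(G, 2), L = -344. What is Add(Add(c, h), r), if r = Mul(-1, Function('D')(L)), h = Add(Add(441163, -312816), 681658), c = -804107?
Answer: 4529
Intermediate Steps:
h = 810005 (h = Add(128347, 681658) = 810005)
Function('D')(x) = 1369 (Function('D')(x) = Pow(-37, 2) = 1369)
r = -1369 (r = Mul(-1, 1369) = -1369)
Add(Add(c, h), r) = Add(Add(-804107, 810005), -1369) = Add(5898, -1369) = 4529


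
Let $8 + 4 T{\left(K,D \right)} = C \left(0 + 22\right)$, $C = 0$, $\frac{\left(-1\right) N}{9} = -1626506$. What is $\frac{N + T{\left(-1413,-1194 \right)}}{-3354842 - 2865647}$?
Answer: $- \frac{14638552}{6220489} \approx -2.3533$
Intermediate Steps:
$N = 14638554$ ($N = \left(-9\right) \left(-1626506\right) = 14638554$)
$T{\left(K,D \right)} = -2$ ($T{\left(K,D \right)} = -2 + \frac{0 \left(0 + 22\right)}{4} = -2 + \frac{0 \cdot 22}{4} = -2 + \frac{1}{4} \cdot 0 = -2 + 0 = -2$)
$\frac{N + T{\left(-1413,-1194 \right)}}{-3354842 - 2865647} = \frac{14638554 - 2}{-3354842 - 2865647} = \frac{14638552}{-6220489} = 14638552 \left(- \frac{1}{6220489}\right) = - \frac{14638552}{6220489}$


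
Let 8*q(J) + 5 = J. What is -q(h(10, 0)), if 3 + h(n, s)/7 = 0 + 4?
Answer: -¼ ≈ -0.25000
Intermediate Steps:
h(n, s) = 7 (h(n, s) = -21 + 7*(0 + 4) = -21 + 7*4 = -21 + 28 = 7)
q(J) = -5/8 + J/8
-q(h(10, 0)) = -(-5/8 + (⅛)*7) = -(-5/8 + 7/8) = -1*¼ = -¼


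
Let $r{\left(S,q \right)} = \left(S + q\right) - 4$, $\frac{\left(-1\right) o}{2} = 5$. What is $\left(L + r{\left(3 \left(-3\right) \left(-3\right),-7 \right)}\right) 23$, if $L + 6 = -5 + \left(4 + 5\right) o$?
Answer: $-1955$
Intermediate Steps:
$o = -10$ ($o = \left(-2\right) 5 = -10$)
$r{\left(S,q \right)} = -4 + S + q$ ($r{\left(S,q \right)} = \left(S + q\right) - 4 = -4 + S + q$)
$L = -101$ ($L = -6 + \left(-5 + \left(4 + 5\right) \left(-10\right)\right) = -6 + \left(-5 + 9 \left(-10\right)\right) = -6 - 95 = -101$)
$\left(L + r{\left(3 \left(-3\right) \left(-3\right),-7 \right)}\right) 23 = \left(-101 - \left(11 - 3 \left(-3\right) \left(-3\right)\right)\right) 23 = \left(-101 - -16\right) 23 = \left(-101 + 16\right) 23 = \left(-85\right) 23 = -1955$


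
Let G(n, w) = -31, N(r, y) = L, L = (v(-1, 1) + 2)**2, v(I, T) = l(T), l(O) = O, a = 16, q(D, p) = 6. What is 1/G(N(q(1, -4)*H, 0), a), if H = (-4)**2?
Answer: -1/31 ≈ -0.032258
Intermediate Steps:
H = 16
v(I, T) = T
L = 9 (L = (1 + 2)**2 = 3**2 = 9)
N(r, y) = 9
1/G(N(q(1, -4)*H, 0), a) = 1/(-31) = -1/31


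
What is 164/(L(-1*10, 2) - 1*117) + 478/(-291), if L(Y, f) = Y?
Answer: -108430/36957 ≈ -2.9339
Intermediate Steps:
164/(L(-1*10, 2) - 1*117) + 478/(-291) = 164/(-1*10 - 1*117) + 478/(-291) = 164/(-10 - 117) + 478*(-1/291) = 164/(-127) - 478/291 = 164*(-1/127) - 478/291 = -164/127 - 478/291 = -108430/36957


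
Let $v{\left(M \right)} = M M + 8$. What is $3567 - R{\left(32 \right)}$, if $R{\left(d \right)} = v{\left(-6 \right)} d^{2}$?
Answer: $-41489$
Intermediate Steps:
$v{\left(M \right)} = 8 + M^{2}$ ($v{\left(M \right)} = M^{2} + 8 = 8 + M^{2}$)
$R{\left(d \right)} = 44 d^{2}$ ($R{\left(d \right)} = \left(8 + \left(-6\right)^{2}\right) d^{2} = \left(8 + 36\right) d^{2} = 44 d^{2}$)
$3567 - R{\left(32 \right)} = 3567 - 44 \cdot 32^{2} = 3567 - 44 \cdot 1024 = 3567 - 45056 = -41489$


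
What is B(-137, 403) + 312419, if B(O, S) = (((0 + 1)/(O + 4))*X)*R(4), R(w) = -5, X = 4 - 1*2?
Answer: 41551737/133 ≈ 3.1242e+5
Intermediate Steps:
X = 2 (X = 4 - 2 = 2)
B(O, S) = -10/(4 + O) (B(O, S) = (((0 + 1)/(O + 4))*2)*(-5) = ((1/(4 + O))*2)*(-5) = (2/(4 + O))*(-5) = -10/(4 + O))
B(-137, 403) + 312419 = -10/(4 - 137) + 312419 = -10/(-133) + 312419 = -10*(-1/133) + 312419 = 10/133 + 312419 = 41551737/133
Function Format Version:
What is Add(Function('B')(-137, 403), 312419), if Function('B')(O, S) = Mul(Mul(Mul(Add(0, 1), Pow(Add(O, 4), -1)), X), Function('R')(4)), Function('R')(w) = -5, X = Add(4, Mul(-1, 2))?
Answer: Rational(41551737, 133) ≈ 3.1242e+5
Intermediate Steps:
X = 2 (X = Add(4, -2) = 2)
Function('B')(O, S) = Mul(-10, Pow(Add(4, O), -1)) (Function('B')(O, S) = Mul(Mul(Mul(Add(0, 1), Pow(Add(O, 4), -1)), 2), -5) = Mul(Mul(Mul(1, Pow(Add(4, O), -1)), 2), -5) = Mul(Mul(Pow(Add(4, O), -1), 2), -5) = Mul(Mul(2, Pow(Add(4, O), -1)), -5) = Mul(-10, Pow(Add(4, O), -1)))
Add(Function('B')(-137, 403), 312419) = Add(Mul(-10, Pow(Add(4, -137), -1)), 312419) = Add(Mul(-10, Pow(-133, -1)), 312419) = Add(Mul(-10, Rational(-1, 133)), 312419) = Add(Rational(10, 133), 312419) = Rational(41551737, 133)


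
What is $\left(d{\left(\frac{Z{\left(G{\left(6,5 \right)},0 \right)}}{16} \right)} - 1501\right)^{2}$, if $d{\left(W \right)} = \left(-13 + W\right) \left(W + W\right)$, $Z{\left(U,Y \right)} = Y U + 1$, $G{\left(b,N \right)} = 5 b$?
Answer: $\frac{36992752225}{16384} \approx 2.2579 \cdot 10^{6}$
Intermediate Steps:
$Z{\left(U,Y \right)} = 1 + U Y$ ($Z{\left(U,Y \right)} = U Y + 1 = 1 + U Y$)
$d{\left(W \right)} = 2 W \left(-13 + W\right)$ ($d{\left(W \right)} = \left(-13 + W\right) 2 W = 2 W \left(-13 + W\right)$)
$\left(d{\left(\frac{Z{\left(G{\left(6,5 \right)},0 \right)}}{16} \right)} - 1501\right)^{2} = \left(2 \frac{1 + 5 \cdot 6 \cdot 0}{16} \left(-13 + \frac{1 + 5 \cdot 6 \cdot 0}{16}\right) - 1501\right)^{2} = \left(2 \left(1 + 30 \cdot 0\right) \frac{1}{16} \left(-13 + \left(1 + 30 \cdot 0\right) \frac{1}{16}\right) - 1501\right)^{2} = \left(2 \left(1 + 0\right) \frac{1}{16} \left(-13 + \left(1 + 0\right) \frac{1}{16}\right) - 1501\right)^{2} = \left(2 \cdot 1 \cdot \frac{1}{16} \left(-13 + 1 \cdot \frac{1}{16}\right) - 1501\right)^{2} = \left(2 \cdot \frac{1}{16} \left(-13 + \frac{1}{16}\right) - 1501\right)^{2} = \left(2 \cdot \frac{1}{16} \left(- \frac{207}{16}\right) - 1501\right)^{2} = \left(- \frac{207}{128} - 1501\right)^{2} = \left(- \frac{192335}{128}\right)^{2} = \frac{36992752225}{16384}$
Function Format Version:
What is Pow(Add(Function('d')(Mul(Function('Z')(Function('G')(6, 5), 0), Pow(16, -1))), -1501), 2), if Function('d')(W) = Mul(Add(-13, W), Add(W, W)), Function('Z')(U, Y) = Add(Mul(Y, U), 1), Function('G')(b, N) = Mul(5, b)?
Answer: Rational(36992752225, 16384) ≈ 2.2579e+6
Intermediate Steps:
Function('Z')(U, Y) = Add(1, Mul(U, Y)) (Function('Z')(U, Y) = Add(Mul(U, Y), 1) = Add(1, Mul(U, Y)))
Function('d')(W) = Mul(2, W, Add(-13, W)) (Function('d')(W) = Mul(Add(-13, W), Mul(2, W)) = Mul(2, W, Add(-13, W)))
Pow(Add(Function('d')(Mul(Function('Z')(Function('G')(6, 5), 0), Pow(16, -1))), -1501), 2) = Pow(Add(Mul(2, Mul(Add(1, Mul(Mul(5, 6), 0)), Pow(16, -1)), Add(-13, Mul(Add(1, Mul(Mul(5, 6), 0)), Pow(16, -1)))), -1501), 2) = Pow(Add(Mul(2, Mul(Add(1, Mul(30, 0)), Rational(1, 16)), Add(-13, Mul(Add(1, Mul(30, 0)), Rational(1, 16)))), -1501), 2) = Pow(Add(Mul(2, Mul(Add(1, 0), Rational(1, 16)), Add(-13, Mul(Add(1, 0), Rational(1, 16)))), -1501), 2) = Pow(Add(Mul(2, Mul(1, Rational(1, 16)), Add(-13, Mul(1, Rational(1, 16)))), -1501), 2) = Pow(Add(Mul(2, Rational(1, 16), Add(-13, Rational(1, 16))), -1501), 2) = Pow(Add(Mul(2, Rational(1, 16), Rational(-207, 16)), -1501), 2) = Pow(Add(Rational(-207, 128), -1501), 2) = Pow(Rational(-192335, 128), 2) = Rational(36992752225, 16384)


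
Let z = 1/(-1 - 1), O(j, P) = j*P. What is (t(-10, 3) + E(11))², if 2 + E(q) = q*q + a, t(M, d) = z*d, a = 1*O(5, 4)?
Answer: 75625/4 ≈ 18906.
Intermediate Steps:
O(j, P) = P*j
z = -½ (z = 1/(-2) = -½ ≈ -0.50000)
a = 20 (a = 1*(4*5) = 1*20 = 20)
t(M, d) = -d/2
E(q) = 18 + q² (E(q) = -2 + (q*q + 20) = -2 + (q² + 20) = -2 + (20 + q²) = 18 + q²)
(t(-10, 3) + E(11))² = (-½*3 + (18 + 11²))² = (-3/2 + (18 + 121))² = (-3/2 + 139)² = (275/2)² = 75625/4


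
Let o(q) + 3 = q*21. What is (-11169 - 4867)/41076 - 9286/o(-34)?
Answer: 30827827/2454291 ≈ 12.561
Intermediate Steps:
o(q) = -3 + 21*q (o(q) = -3 + q*21 = -3 + 21*q)
(-11169 - 4867)/41076 - 9286/o(-34) = (-11169 - 4867)/41076 - 9286/(-3 + 21*(-34)) = -16036*1/41076 - 9286/(-3 - 714) = -4009/10269 - 9286/(-717) = -4009/10269 - 9286*(-1/717) = -4009/10269 + 9286/717 = 30827827/2454291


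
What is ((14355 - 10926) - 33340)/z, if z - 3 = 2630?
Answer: -29911/2633 ≈ -11.360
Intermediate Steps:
z = 2633 (z = 3 + 2630 = 2633)
((14355 - 10926) - 33340)/z = ((14355 - 10926) - 33340)/2633 = (3429 - 33340)*(1/2633) = -29911*1/2633 = -29911/2633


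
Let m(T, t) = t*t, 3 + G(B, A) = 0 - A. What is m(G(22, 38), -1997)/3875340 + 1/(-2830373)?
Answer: 1612507017431/1566951100260 ≈ 1.0291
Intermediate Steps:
G(B, A) = -3 - A (G(B, A) = -3 + (0 - A) = -3 - A)
m(T, t) = t**2
m(G(22, 38), -1997)/3875340 + 1/(-2830373) = (-1997)**2/3875340 + 1/(-2830373) = 3988009*(1/3875340) - 1/2830373 = 3988009/3875340 - 1/2830373 = 1612507017431/1566951100260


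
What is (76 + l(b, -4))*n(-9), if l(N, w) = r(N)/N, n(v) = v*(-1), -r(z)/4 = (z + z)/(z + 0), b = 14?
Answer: 4752/7 ≈ 678.86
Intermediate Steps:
r(z) = -8 (r(z) = -4*(z + z)/(z + 0) = -4*2*z/z = -4*2 = -8)
n(v) = -v
l(N, w) = -8/N
(76 + l(b, -4))*n(-9) = (76 - 8/14)*(-1*(-9)) = (76 - 8*1/14)*9 = (76 - 4/7)*9 = (528/7)*9 = 4752/7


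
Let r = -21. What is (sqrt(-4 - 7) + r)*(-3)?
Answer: 63 - 3*I*sqrt(11) ≈ 63.0 - 9.9499*I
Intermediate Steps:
(sqrt(-4 - 7) + r)*(-3) = (sqrt(-4 - 7) - 21)*(-3) = (sqrt(-11) - 21)*(-3) = (I*sqrt(11) - 21)*(-3) = (-21 + I*sqrt(11))*(-3) = 63 - 3*I*sqrt(11)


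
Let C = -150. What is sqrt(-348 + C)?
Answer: I*sqrt(498) ≈ 22.316*I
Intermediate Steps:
sqrt(-348 + C) = sqrt(-348 - 150) = sqrt(-498) = I*sqrt(498)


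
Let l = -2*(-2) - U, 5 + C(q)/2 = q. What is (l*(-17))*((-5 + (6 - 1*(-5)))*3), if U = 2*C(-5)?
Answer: -13464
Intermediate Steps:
C(q) = -10 + 2*q
U = -40 (U = 2*(-10 + 2*(-5)) = 2*(-10 - 10) = 2*(-20) = -40)
l = 44 (l = -2*(-2) - 1*(-40) = 4 + 40 = 44)
(l*(-17))*((-5 + (6 - 1*(-5)))*3) = (44*(-17))*((-5 + (6 - 1*(-5)))*3) = -748*(-5 + (6 + 5))*3 = -748*(-5 + 11)*3 = -4488*3 = -748*18 = -13464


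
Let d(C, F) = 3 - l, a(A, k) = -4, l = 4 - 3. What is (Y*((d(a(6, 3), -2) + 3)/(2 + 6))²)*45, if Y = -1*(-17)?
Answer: 19125/64 ≈ 298.83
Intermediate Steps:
l = 1
d(C, F) = 2 (d(C, F) = 3 - 1*1 = 3 - 1 = 2)
Y = 17
(Y*((d(a(6, 3), -2) + 3)/(2 + 6))²)*45 = (17*((2 + 3)/(2 + 6))²)*45 = (17*(5/8)²)*45 = (17*(25/64))*45 = (425/64)*45 = 19125/64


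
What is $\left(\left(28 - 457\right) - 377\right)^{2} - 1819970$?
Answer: $-1170334$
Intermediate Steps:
$\left(\left(28 - 457\right) - 377\right)^{2} - 1819970 = \left(-429 - 377\right)^{2} - 1819970 = \left(-806\right)^{2} - 1819970 = 649636 - 1819970 = -1170334$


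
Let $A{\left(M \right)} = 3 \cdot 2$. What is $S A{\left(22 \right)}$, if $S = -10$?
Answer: $-60$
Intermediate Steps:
$A{\left(M \right)} = 6$
$S A{\left(22 \right)} = \left(-10\right) 6 = -60$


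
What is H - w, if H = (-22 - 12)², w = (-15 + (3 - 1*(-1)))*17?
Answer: 1343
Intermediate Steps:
w = -187 (w = (-15 + (3 + 1))*17 = (-15 + 4)*17 = -11*17 = -187)
H = 1156 (H = (-34)² = 1156)
H - w = 1156 - 1*(-187) = 1156 + 187 = 1343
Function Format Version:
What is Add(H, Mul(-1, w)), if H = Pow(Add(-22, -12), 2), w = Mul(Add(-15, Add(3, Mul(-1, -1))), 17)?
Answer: 1343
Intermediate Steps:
w = -187 (w = Mul(Add(-15, Add(3, 1)), 17) = Mul(Add(-15, 4), 17) = Mul(-11, 17) = -187)
H = 1156 (H = Pow(-34, 2) = 1156)
Add(H, Mul(-1, w)) = Add(1156, Mul(-1, -187)) = Add(1156, 187) = 1343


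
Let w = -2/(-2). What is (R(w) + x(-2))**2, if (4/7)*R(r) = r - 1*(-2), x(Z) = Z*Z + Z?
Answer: 841/16 ≈ 52.563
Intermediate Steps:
w = 1 (w = -2*(-1/2) = 1)
x(Z) = Z + Z**2 (x(Z) = Z**2 + Z = Z + Z**2)
R(r) = 7/2 + 7*r/4 (R(r) = 7*(r - 1*(-2))/4 = 7*(r + 2)/4 = 7*(2 + r)/4 = 7/2 + 7*r/4)
(R(w) + x(-2))**2 = ((7/2 + (7/4)*1) - 2*(1 - 2))**2 = ((7/2 + 7/4) - 2*(-1))**2 = (21/4 + 2)**2 = (29/4)**2 = 841/16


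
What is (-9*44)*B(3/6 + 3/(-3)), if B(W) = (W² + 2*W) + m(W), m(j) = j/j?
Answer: -99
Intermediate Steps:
m(j) = 1
B(W) = 1 + W² + 2*W (B(W) = (W² + 2*W) + 1 = 1 + W² + 2*W)
(-9*44)*B(3/6 + 3/(-3)) = (-9*44)*(1 + (3/6 + 3/(-3))² + 2*(3/6 + 3/(-3))) = -396*(1 + (3*(⅙) + 3*(-⅓))² + 2*(3*(⅙) + 3*(-⅓))) = -396*(1 + (½ - 1)² + 2*(½ - 1)) = -396*(1 + (-½)² + 2*(-½)) = -396*(1 + ¼ - 1) = -396*¼ = -99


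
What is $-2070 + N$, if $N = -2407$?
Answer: $-4477$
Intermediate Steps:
$-2070 + N = -2070 - 2407 = -4477$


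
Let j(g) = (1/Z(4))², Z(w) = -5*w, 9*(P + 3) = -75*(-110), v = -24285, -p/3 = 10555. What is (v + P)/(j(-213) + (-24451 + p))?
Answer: 28045600/67339197 ≈ 0.41648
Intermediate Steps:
p = -31665 (p = -3*10555 = -31665)
P = 2741/3 (P = -3 + (-75*(-110))/9 = -3 + (⅑)*8250 = -3 + 2750/3 = 2741/3 ≈ 913.67)
j(g) = 1/400 (j(g) = (1/(-5*4))² = (1/(-20))² = (-1/20)² = 1/400)
(v + P)/(j(-213) + (-24451 + p)) = (-24285 + 2741/3)/(1/400 + (-24451 - 31665)) = -70114/(3*(1/400 - 56116)) = -70114/(3*(-22446399/400)) = -70114/3*(-400/22446399) = 28045600/67339197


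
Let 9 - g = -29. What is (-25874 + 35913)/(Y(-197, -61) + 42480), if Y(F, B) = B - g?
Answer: 10039/42381 ≈ 0.23688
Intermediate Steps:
g = 38 (g = 9 - 1*(-29) = 9 + 29 = 38)
Y(F, B) = -38 + B (Y(F, B) = B - 1*38 = B - 38 = -38 + B)
(-25874 + 35913)/(Y(-197, -61) + 42480) = (-25874 + 35913)/((-38 - 61) + 42480) = 10039/(-99 + 42480) = 10039/42381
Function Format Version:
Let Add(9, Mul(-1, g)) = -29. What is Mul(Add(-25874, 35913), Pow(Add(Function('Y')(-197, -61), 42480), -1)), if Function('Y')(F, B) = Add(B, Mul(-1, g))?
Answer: Rational(10039, 42381) ≈ 0.23688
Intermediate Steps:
g = 38 (g = Add(9, Mul(-1, -29)) = Add(9, 29) = 38)
Function('Y')(F, B) = Add(-38, B) (Function('Y')(F, B) = Add(B, Mul(-1, 38)) = Add(B, -38) = Add(-38, B))
Mul(Add(-25874, 35913), Pow(Add(Function('Y')(-197, -61), 42480), -1)) = Mul(Add(-25874, 35913), Pow(Add(Add(-38, -61), 42480), -1)) = Mul(10039, Pow(Add(-99, 42480), -1)) = Mul(10039, Pow(42381, -1)) = Mul(10039, Rational(1, 42381)) = Rational(10039, 42381)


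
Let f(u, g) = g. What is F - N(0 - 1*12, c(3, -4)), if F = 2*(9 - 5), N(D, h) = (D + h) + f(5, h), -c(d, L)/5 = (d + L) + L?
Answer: -30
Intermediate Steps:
c(d, L) = -10*L - 5*d (c(d, L) = -5*((d + L) + L) = -5*((L + d) + L) = -5*(d + 2*L) = -10*L - 5*d)
N(D, h) = D + 2*h (N(D, h) = (D + h) + h = D + 2*h)
F = 8 (F = 2*4 = 8)
F - N(0 - 1*12, c(3, -4)) = 8 - ((0 - 1*12) + 2*(-10*(-4) - 5*3)) = 8 - ((0 - 12) + 2*(40 - 15)) = 8 - (-12 + 2*25) = 8 - (-12 + 50) = 8 - 1*38 = 8 - 38 = -30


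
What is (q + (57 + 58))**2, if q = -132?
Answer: 289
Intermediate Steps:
(q + (57 + 58))**2 = (-132 + (57 + 58))**2 = (-132 + 115)**2 = (-17)**2 = 289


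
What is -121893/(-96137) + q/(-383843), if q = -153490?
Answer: 61543842929/36901514491 ≈ 1.6678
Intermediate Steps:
-121893/(-96137) + q/(-383843) = -121893/(-96137) - 153490/(-383843) = -121893*(-1/96137) - 153490*(-1/383843) = 121893/96137 + 153490/383843 = 61543842929/36901514491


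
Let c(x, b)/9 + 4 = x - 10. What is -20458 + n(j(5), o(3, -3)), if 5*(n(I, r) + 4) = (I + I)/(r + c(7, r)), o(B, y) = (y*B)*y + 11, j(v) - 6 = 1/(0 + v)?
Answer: -12788812/625 ≈ -20462.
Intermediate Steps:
c(x, b) = -126 + 9*x (c(x, b) = -36 + 9*(x - 10) = -36 + 9*(-10 + x) = -36 + (-90 + 9*x) = -126 + 9*x)
j(v) = 6 + 1/v (j(v) = 6 + 1/(0 + v) = 6 + 1/v)
o(B, y) = 11 + B*y² (o(B, y) = (B*y)*y + 11 = B*y² + 11 = 11 + B*y²)
n(I, r) = -4 + 2*I/(5*(-63 + r)) (n(I, r) = -4 + ((I + I)/(r + (-126 + 9*7)))/5 = -4 + ((2*I)/(r + (-126 + 63)))/5 = -4 + ((2*I)/(r - 63))/5 = -4 + ((2*I)/(-63 + r))/5 = -4 + (2*I/(-63 + r))/5 = -4 + 2*I/(5*(-63 + r)))
-20458 + n(j(5), o(3, -3)) = -20458 + 2*(630 + (6 + 1/5) - 10*(11 + 3*(-3)²))/(5*(-63 + (11 + 3*(-3)²))) = -20458 + 2*(630 + (6 + ⅕) - 10*(11 + 3*9))/(5*(-63 + (11 + 3*9))) = -20458 + 2*(630 + 31/5 - 10*(11 + 27))/(5*(-63 + (11 + 27))) = -20458 + 2*(630 + 31/5 - 10*38)/(5*(-63 + 38)) = -20458 + (⅖)*(630 + 31/5 - 380)/(-25) = -20458 + (⅖)*(-1/25)*(1281/5) = -20458 - 2562/625 = -12788812/625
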